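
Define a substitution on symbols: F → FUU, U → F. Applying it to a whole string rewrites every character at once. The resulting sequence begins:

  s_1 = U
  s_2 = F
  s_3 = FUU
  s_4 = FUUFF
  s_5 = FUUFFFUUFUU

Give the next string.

FUUFFFUUFUUFUUFFFUUFF

Expanding FUUFFFUUFUU: F→FUU, U→F, U→F, F→FUU, F→FUU, F→FUU, U→F, U→F, F→FUU, U→F, U→F. Concatenated: FUU F F FUU FUU FUU F F FUU F F.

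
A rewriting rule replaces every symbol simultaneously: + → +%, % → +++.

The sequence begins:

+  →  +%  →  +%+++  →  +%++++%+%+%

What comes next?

Expanding +%++++%+%+%: +→+%, %→+++, +→+%, +→+%, +→+%, +→+%, %→+++, +→+%, %→+++, +→+%, %→+++. Concatenated: +% +++ +% +% +% +% +++ +% +++ +% +++.

+%++++%+%+%+%++++%++++%+++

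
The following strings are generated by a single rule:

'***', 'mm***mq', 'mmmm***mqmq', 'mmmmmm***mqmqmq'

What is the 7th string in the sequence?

mmmmmmmmmmmm***mqmqmqmqmqmq

s(k+1) = mm·s(k)·mq, so each term gains mm as a prefix and mq as a suffix.
From mmmmmm***mqmqmq, 3 further steps: mmmmmm***mqmqmq → mmmmmmmm***mqmqmqmq → mmmmmmmmmm***mqmqmqmqmq → (answer).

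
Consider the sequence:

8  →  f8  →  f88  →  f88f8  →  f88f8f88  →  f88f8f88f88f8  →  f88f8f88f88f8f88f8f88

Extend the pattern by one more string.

f88f8f88f88f8f88f8f88f88f8f88f88f8

From term 3 onward, concatenate the last term with the second-to-last: f8·8 = f88, f88·f8 = f88f8, …
The next term joins f88f8f88f88f8f88f8f88 and f88f8f88f88f8.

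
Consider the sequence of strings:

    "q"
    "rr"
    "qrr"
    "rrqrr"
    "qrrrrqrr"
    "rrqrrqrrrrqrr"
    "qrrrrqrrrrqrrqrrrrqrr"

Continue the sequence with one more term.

rrqrrqrrrrqrrqrrrrqrrrrqrrqrrrrqrr

From term 3 onward, concatenate the second-to-last term with the last: q·rr = qrr, rr·qrr = rrqrr, …
So term 8 is rrqrrqrrrrqrr·qrrrrqrrrrqrrqrrrrqrr.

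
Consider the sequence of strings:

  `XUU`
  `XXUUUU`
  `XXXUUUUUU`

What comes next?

XXXXUUUUUUUU

Term n consists of n X's, followed by 2n U's (n = 1, 2, …).
At n = 4 the blocks have lengths 4, 8.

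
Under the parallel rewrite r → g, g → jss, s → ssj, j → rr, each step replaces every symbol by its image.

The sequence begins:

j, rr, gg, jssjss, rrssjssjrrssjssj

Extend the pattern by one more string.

Rewriting the 16 symbols of rrssjssjrrssjssj one by one yields g g ssj ssj rr ssj ssj rr g g ssj ssj rr ssj ssj rr; concatenated:

ggssjssjrrssjssjrrggssjssjrrssjssjrr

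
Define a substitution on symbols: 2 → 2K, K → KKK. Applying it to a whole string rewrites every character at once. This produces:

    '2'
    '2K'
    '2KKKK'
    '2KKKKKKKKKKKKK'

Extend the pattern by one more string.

φ(2KKKKKKKKKKKKK) expands symbol-by-symbol to 2K KKK KKK KKK KKK KKK KKK KKK KKK KKK KKK KKK KKK KKK; joining the 14 pieces gives the next term.

2KKKKKKKKKKKKKKKKKKKKKKKKKKKKKKKKKKKKKKKK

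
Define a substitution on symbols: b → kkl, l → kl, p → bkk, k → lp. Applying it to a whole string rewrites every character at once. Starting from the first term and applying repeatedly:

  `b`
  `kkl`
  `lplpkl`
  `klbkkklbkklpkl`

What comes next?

φ(klbkkklbkklpkl) expands symbol-by-symbol to lp kl kkl lp lp lp kl kkl lp lp kl bkk lp kl; joining the 14 pieces gives the next term.

lpklkkllplplpklkkllplpklbkklpkl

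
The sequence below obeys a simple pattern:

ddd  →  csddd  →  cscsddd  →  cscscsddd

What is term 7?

cscscscscscsddd

The strings grow by a fixed prefix cs each time.
From cscscsddd, 3 further steps: cscscsddd → cscscscsddd → cscscscscsddd → (answer).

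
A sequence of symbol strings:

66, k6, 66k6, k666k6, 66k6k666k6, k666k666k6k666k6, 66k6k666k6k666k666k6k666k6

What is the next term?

k666k666k6k666k666k6k666k6k666k666k6k666k6

Each term (from the third on) is the two preceding terms concatenated in order: term 3 = 66·k6 = 66k6.
So term 8 is k666k666k6k666k6·66k6k666k6k666k666k6k666k6.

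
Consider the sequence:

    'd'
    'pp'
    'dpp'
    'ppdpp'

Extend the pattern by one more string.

dppppdpp

Each term (from the third on) is the two preceding terms concatenated in order: term 3 = d·pp = dpp.
So term 5 is dpp·ppdpp.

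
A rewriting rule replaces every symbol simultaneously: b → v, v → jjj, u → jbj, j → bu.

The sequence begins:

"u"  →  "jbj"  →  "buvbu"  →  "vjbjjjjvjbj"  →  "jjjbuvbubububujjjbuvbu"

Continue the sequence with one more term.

Rewriting the 22 symbols of jjjbuvbubububujjjbuvbu one by one yields bu bu bu v jbj jjj v jbj v jbj v jbj v jbj bu bu bu v jbj jjj v jbj; concatenated:

bububuvjbjjjjvjbjvjbjvjbjvjbjbububuvjbjjjjvjbj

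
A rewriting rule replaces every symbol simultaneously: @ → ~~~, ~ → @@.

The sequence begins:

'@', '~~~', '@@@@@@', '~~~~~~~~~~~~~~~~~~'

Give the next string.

φ(~~~~~~~~~~~~~~~~~~) expands symbol-by-symbol to @@ @@ @@ @@ @@ @@ @@ @@ @@ @@ @@ @@ @@ @@ @@ @@ @@ @@; joining the 18 pieces gives the next term.

@@@@@@@@@@@@@@@@@@@@@@@@@@@@@@@@@@@@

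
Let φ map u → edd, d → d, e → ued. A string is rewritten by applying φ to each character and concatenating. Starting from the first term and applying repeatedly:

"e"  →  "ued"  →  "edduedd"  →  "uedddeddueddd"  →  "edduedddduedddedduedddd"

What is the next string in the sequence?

Rewriting the 23 symbols of edduedddduedddedduedddd one by one yields ued d d edd ued d d d d edd ued d d d ued d d edd ued d d d d; concatenated:

uedddedduedddddedduedddduedddeddueddddd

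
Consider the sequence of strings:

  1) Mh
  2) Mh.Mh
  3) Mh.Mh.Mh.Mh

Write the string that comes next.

Every step duplicates the string with '.' between the halves.
Doubling Mh.Mh.Mh.Mh with '.' between the halves:

Mh.Mh.Mh.Mh.Mh.Mh.Mh.Mh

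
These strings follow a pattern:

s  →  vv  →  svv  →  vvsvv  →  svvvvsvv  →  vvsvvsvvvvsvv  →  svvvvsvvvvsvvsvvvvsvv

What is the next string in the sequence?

vvsvvsvvvvsvvsvvvvsvvvvsvvsvvvvsvv

This is a Fibonacci-style word recurrence s(k) = s(k−2)·s(k−1): e.g. s·vv = svv.
The next term joins vvsvvsvvvvsvv and svvvvsvvvvsvvsvvvvsvv.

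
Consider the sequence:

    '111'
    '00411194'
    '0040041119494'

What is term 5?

s(k+1) = 004·s(k)·94, so each term gains 004 as a prefix and 94 as a suffix.
From 0040041119494, 2 further steps: 0040041119494 → 004004004111949494 → (answer).

00400400400411194949494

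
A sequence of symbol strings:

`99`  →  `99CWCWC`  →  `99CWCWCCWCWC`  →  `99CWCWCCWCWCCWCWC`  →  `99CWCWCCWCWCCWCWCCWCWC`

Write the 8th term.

99CWCWCCWCWCCWCWCCWCWCCWCWCCWCWCCWCWC

The strings grow by a fixed suffix CWCWC each time.
From 99CWCWCCWCWCCWCWCCWCWC, 3 further steps: 99CWCWCCWCWCCWCWCCWCWC → 99CWCWCCWCWCCWCWCCWCWCCWCWC → 99CWCWCCWCWCCWCWCCWCWCCWCWCCWCWC → (answer).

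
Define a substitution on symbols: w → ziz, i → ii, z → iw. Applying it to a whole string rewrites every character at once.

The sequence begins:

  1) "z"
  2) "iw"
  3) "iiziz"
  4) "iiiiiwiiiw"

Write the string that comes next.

iiiiiiiiiiziziiiiiiziz

Expanding iiiiiwiiiw: i→ii, i→ii, i→ii, i→ii, i→ii, w→ziz, i→ii, i→ii, i→ii, w→ziz. Concatenated: ii ii ii ii ii ziz ii ii ii ziz.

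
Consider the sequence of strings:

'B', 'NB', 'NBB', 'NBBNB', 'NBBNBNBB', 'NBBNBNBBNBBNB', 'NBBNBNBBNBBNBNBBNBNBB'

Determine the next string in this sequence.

This is a Fibonacci-style word recurrence s(k) = s(k−1)·s(k−2): e.g. NB·B = NBB.
The next term joins NBBNBNBBNBBNBNBBNBNBB and NBBNBNBBNBBNB.

NBBNBNBBNBBNBNBBNBNBBNBBNBNBBNBBNB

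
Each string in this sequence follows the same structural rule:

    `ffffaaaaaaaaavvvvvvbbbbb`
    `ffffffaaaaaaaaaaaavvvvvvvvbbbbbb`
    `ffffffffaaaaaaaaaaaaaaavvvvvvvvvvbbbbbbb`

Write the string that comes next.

Reading off run lengths: f runs 4, 6, 8; a runs 9, 12, 15; v runs 6, 8, 10; b runs 5, 6, 7 — each is linear in n, where the shown terms are n = 3, 4, 5.
At n = 6 the blocks have lengths 10, 18, 12, 8.

ffffffffffaaaaaaaaaaaaaaaaaavvvvvvvvvvvvbbbbbbbb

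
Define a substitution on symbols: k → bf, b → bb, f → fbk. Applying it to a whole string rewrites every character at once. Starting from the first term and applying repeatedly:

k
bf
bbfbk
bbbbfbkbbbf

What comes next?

Expanding bbbbfbkbbbf: b→bb, b→bb, b→bb, b→bb, f→fbk, b→bb, k→bf, b→bb, b→bb, b→bb, f→fbk. Concatenated: bb bb bb bb fbk bb bf bb bb bb fbk.

bbbbbbbbfbkbbbfbbbbbbfbk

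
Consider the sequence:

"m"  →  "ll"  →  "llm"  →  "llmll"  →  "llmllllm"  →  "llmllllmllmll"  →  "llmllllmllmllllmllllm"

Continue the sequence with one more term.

llmllllmllmllllmllllmllmllllmllmll

This is a Fibonacci-style word recurrence s(k) = s(k−1)·s(k−2): e.g. ll·m = llm.
Continuing: llmllllmllmllllmllllm · llmllllmllmll gives term 8.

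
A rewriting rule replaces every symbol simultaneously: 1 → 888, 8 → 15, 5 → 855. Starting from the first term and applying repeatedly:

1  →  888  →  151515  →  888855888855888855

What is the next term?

Replace each of the 18 characters of 888855888855888855 in place — 15 15 15 15 855 855 15 15 15 15 855 855 15 15 15 15 855 855 — and concatenate.

151515158558551515151585585515151515855855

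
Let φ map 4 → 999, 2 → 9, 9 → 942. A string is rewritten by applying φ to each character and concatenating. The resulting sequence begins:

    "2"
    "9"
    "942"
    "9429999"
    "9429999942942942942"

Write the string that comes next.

Rewriting the 19 symbols of 9429999942942942942 one by one yields 942 999 9 942 942 942 942 942 999 9 942 999 9 942 999 9 942 999 9; concatenated:

94299999429429429429429999942999994299999429999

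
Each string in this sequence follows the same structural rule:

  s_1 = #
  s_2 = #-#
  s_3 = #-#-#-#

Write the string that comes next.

#-#-#-#-#-#-#-#

Each string is two copies of the previous one joined by '-'.
One more doubling of #-#-#-# gives the answer.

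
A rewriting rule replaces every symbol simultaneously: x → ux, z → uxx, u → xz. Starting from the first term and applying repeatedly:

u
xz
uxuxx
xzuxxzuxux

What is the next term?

uxuxxxzuxuxuxxxzuxxzux

Apply φ to xzuxxzuxux symbol by symbol: x→ux, z→uxx, u→xz, x→ux, x→ux, z→uxx, u→xz, x→ux, u→xz, x→ux; joined: ux uxx xz ux ux uxx xz ux xz ux.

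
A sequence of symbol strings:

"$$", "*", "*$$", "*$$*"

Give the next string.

*$$**$$

Each term (from the third on) is the previous term followed by the one before it: term 3 = *·$$ = *$$.
The next term joins *$$* and *$$.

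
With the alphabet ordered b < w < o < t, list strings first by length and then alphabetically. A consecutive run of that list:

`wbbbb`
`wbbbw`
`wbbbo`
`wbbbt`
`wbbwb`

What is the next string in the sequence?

Treat wbbwb as a base-4 numeral over the given alphabet and add one, carrying through any trailing t's.

wbbww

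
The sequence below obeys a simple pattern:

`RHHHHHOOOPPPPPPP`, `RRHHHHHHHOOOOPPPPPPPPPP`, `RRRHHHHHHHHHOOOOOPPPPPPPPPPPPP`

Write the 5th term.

RRRRRHHHHHHHHHHHHHOOOOOOOPPPPPPPPPPPPPPPPPPP

The n-th term is n-1 R's then 2n+1 H's then n+1 O's then 3n+1 P's, where the shown terms are n = 2, 3, 4.
Setting n = 6 gives 5, 13, 7, 19 characters in each block.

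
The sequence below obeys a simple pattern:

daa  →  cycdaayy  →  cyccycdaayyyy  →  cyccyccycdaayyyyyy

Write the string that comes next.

Every step adds cyc to the front and yy to the end of the previous string.
Applying this once more to cyccyccycdaayyyyyy:

cyccyccyccycdaayyyyyyyy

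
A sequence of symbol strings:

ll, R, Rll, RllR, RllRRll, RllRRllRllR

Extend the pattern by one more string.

RllRRllRllRRllRRll

Each term (from the third on) is the previous term followed by the one before it: term 3 = R·ll = Rll.
So term 7 is RllRRllRllR·RllRRll.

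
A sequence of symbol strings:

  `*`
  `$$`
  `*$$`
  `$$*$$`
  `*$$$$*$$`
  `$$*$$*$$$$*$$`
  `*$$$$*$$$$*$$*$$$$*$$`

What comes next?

From term 3 onward, concatenate the second-to-last term with the last: *·$$ = *$$, $$·*$$ = $$*$$, …
Continuing: $$*$$*$$$$*$$ · *$$$$*$$$$*$$*$$$$*$$ gives term 8.

$$*$$*$$$$*$$*$$$$*$$$$*$$*$$$$*$$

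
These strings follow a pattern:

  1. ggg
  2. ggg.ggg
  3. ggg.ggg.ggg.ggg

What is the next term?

ggg.ggg.ggg.ggg.ggg.ggg.ggg.ggg

Each string is two copies of the previous one joined by '.'.
One more doubling of ggg.ggg.ggg.ggg gives the answer.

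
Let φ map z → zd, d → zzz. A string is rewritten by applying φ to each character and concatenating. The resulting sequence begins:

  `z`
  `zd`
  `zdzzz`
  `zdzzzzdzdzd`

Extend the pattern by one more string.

zdzzzzdzdzdzdzzzzdzzzzdzzz

Expanding zdzzzzdzdzd: z→zd, d→zzz, z→zd, z→zd, z→zd, z→zd, d→zzz, z→zd, d→zzz, z→zd, d→zzz. Concatenated: zd zzz zd zd zd zd zzz zd zzz zd zzz.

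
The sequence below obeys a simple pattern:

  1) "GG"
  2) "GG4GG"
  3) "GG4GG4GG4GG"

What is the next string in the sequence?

Every step duplicates the string with '4' between the halves.
Doubling GG4GG4GG4GG with '4' between the halves:

GG4GG4GG4GG4GG4GG4GG4GG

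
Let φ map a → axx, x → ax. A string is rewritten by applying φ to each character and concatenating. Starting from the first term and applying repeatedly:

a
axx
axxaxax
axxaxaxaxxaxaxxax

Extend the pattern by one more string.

Rewriting the 17 symbols of axxaxaxaxxaxaxxax one by one yields axx ax ax axx ax axx ax axx ax ax axx ax axx ax ax axx ax; concatenated:

axxaxaxaxxaxaxxaxaxxaxaxaxxaxaxxaxaxaxxax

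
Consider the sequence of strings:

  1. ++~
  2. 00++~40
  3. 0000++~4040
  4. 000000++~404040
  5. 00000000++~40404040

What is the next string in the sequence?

Every step adds 00 to the front and 40 to the end of the previous string.
Applying this once more to 00000000++~40404040:

0000000000++~4040404040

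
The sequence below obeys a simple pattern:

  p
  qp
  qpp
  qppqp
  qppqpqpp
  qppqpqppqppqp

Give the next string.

qppqpqppqppqpqppqpqpp

Each term (from the third on) is the previous term followed by the one before it: term 3 = qp·p = qpp.
The next term joins qppqpqppqppqp and qppqpqpp.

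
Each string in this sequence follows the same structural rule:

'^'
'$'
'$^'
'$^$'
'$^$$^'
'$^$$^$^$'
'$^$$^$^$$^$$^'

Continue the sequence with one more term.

$^$$^$^$$^$$^$^$$^$^$

This is a Fibonacci-style word recurrence s(k) = s(k−1)·s(k−2): e.g. $·^ = $^.
So term 8 is $^$$^$^$$^$$^·$^$$^$^$.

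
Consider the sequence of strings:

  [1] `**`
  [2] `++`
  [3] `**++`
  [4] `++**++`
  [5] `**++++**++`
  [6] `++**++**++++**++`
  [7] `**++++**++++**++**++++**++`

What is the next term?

From term 3 onward, concatenate the second-to-last term with the last: **·++ = **++, ++·**++ = ++**++, …
So term 8 is ++**++**++++**++·**++++**++++**++**++++**++.

++**++**++++**++**++++**++++**++**++++**++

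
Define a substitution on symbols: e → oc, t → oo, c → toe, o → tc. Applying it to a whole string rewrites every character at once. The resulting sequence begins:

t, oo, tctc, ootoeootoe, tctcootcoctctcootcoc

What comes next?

ootoeootoetctcootoetctoeootoeootoetctcootoetctoe

Applying the rule to each of the 20 symbols of tctcootcoctctcootcoc gives the pieces oo toe oo toe tc tc oo toe tc toe oo toe oo toe tc tc oo toe tc toe, which concatenate to the answer.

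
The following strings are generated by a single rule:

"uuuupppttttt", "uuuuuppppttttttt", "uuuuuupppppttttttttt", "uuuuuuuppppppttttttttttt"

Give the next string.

The n-th term is n+1 u's then n p's then 2n-1 t's, where the shown terms are n = 3, 4, 5, 6.
At n = 7 the blocks have lengths 8, 7, 13.

uuuuuuuupppppppttttttttttttt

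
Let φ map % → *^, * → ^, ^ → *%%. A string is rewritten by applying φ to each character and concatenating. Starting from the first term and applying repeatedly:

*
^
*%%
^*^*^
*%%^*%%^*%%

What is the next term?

^*^*^*%%^*^*^*%%^*^*^

Expanding *%%^*%%^*%%: *→^, %→*^, %→*^, ^→*%%, *→^, %→*^, %→*^, ^→*%%, *→^, %→*^, %→*^. Concatenated: ^ *^ *^ *%% ^ *^ *^ *%% ^ *^ *^.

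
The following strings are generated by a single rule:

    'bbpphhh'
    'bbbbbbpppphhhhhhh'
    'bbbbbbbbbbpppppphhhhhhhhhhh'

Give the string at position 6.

The n-th term is 4n-2 b's then 2n p's then 4n-1 h's (n = 1, 2, …).
At n = 6 the blocks have lengths 22, 12, 23.

bbbbbbbbbbbbbbbbbbbbbbpppppppppppphhhhhhhhhhhhhhhhhhhhhhh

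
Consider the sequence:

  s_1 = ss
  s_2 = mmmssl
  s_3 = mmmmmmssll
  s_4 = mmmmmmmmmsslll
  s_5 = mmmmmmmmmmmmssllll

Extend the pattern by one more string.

mmmmmmmmmmmmmmmsslllll

Each term wraps the previous one in mmm on the left and l on the right.
One more step from mmmmmmmmmmmmssllll gives the answer.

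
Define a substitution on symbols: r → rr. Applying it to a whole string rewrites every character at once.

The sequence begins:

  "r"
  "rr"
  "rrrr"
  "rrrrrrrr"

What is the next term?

rrrrrrrrrrrrrrrr

Apply φ to rrrrrrrr symbol by symbol: r→rr, r→rr, r→rr, r→rr, r→rr, r→rr, r→rr, r→rr; joined: rr rr rr rr rr rr rr rr.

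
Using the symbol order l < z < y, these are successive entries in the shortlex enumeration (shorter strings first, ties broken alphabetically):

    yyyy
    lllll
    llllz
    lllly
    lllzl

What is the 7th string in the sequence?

Continuing the enumeration 2 steps past lllzl: lllzl → lllzz → (answer).

lllzy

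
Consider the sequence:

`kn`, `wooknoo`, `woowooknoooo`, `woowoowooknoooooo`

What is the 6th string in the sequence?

woowoowoowoowooknoooooooooo

s(k+1) = woo·s(k)·oo, so each term gains woo as a prefix and oo as a suffix.
From woowoowooknoooooo, 2 further steps: woowoowooknoooooo → woowoowoowooknoooooooo → (answer).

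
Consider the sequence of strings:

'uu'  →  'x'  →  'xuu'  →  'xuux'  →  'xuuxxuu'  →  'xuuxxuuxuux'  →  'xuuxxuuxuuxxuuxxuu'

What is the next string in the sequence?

xuuxxuuxuuxxuuxxuuxuuxxuuxuux

This is a Fibonacci-style word recurrence s(k) = s(k−1)·s(k−2): e.g. x·uu = xuu.
Continuing: xuuxxuuxuuxxuuxxuu · xuuxxuuxuux gives term 8.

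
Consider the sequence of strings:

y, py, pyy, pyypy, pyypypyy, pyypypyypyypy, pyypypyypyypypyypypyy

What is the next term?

pyypypyypyypypyypypyypyypypyypyypy

Each term (from the third on) is the previous term followed by the one before it: term 3 = py·y = pyy.
The next term joins pyypypyypyypypyypypyy and pyypypyypyypy.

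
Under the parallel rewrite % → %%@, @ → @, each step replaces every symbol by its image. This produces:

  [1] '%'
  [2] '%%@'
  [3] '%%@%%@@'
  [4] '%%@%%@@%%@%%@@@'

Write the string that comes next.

Rewriting the 15 symbols of %%@%%@@%%@%%@@@ one by one yields %%@ %%@ @ %%@ %%@ @ @ %%@ %%@ @ %%@ %%@ @ @ @; concatenated:

%%@%%@@%%@%%@@@%%@%%@@%%@%%@@@@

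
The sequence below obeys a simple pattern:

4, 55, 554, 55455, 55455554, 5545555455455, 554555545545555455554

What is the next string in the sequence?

Each term (from the third on) is the previous term followed by the one before it: term 3 = 55·4 = 554.
Continuing: 554555545545555455554 · 5545555455455 gives term 8.

5545555455455554555545545555455455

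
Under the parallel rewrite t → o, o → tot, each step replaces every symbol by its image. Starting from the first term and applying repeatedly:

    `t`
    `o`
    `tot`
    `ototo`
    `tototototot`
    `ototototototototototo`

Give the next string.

φ(ototototototototototo) expands symbol-by-symbol to tot o tot o tot o tot o tot o tot o tot o tot o tot o tot o tot; joining the 21 pieces gives the next term.

tototototototototototototototototototototot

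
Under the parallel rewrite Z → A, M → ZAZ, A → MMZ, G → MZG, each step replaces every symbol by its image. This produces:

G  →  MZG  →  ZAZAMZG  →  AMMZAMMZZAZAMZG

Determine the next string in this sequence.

MMZZAZZAZAMMZZAZZAZAAMMZAMMZZAZAMZG

φ(AMMZAMMZZAZAMZG) expands symbol-by-symbol to MMZ ZAZ ZAZ A MMZ ZAZ ZAZ A A MMZ A MMZ ZAZ A MZG; joining the 15 pieces gives the next term.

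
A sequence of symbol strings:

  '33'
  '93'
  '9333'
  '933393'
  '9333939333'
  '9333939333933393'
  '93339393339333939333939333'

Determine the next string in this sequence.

933393933393339393339393339333939333933393

This is a Fibonacci-style word recurrence s(k) = s(k−1)·s(k−2): e.g. 93·33 = 9333.
The next term joins 93339393339333939333939333 and 9333939333933393.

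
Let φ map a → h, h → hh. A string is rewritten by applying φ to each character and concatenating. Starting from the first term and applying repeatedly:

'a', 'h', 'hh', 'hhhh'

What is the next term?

hhhhhhhh

Apply φ to hhhh symbol by symbol: h→hh, h→hh, h→hh, h→hh; joined: hh hh hh hh.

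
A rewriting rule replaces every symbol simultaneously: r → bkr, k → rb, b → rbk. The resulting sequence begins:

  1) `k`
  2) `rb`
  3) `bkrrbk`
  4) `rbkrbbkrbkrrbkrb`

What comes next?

Applying the rule to each of the 16 symbols of rbkrbbkrbkrrbkrb gives the pieces bkr rbk rb bkr rbk rbk rb bkr rbk rb bkr bkr rbk rb bkr rbk, which concatenate to the answer.

bkrrbkrbbkrrbkrbkrbbkrrbkrbbkrbkrrbkrbbkrrbk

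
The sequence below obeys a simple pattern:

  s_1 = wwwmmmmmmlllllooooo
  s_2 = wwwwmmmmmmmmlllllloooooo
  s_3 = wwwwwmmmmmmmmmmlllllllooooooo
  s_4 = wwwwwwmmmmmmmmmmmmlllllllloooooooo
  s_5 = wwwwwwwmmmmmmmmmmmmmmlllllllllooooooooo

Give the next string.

wwwwwwwwmmmmmmmmmmmmmmmmlllllllllloooooooooo

Reading off run lengths: w runs 3, 4, 5, 6, 7; m runs 6, 8, 10, 12, 14; l runs 5, 6, 7, 8, 9; o runs 5, 6, 7, 8, 9 — each is linear in n, where the shown terms are n = 3, 4, 5, 6, 7.
At n = 8 the blocks have lengths 8, 16, 10, 10.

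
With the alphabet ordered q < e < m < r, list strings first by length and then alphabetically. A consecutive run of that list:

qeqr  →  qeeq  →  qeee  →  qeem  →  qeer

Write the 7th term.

Advancing 2 positions from qeer through qeer → qemq reaches term 7.

qeme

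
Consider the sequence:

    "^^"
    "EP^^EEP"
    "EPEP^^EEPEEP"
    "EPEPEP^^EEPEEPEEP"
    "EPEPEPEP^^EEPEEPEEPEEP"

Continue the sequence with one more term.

EPEPEPEPEP^^EEPEEPEEPEEPEEP

Every step adds EP to the front and EEP to the end of the previous string.
So the next term is EP·EPEPEPEP^^EEPEEPEEPEEP·EEP.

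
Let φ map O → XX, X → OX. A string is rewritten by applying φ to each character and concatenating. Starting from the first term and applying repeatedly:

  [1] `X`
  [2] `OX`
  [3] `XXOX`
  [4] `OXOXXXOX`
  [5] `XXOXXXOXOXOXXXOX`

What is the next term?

Rewriting the 16 symbols of XXOXXXOXOXOXXXOX one by one yields OX OX XX OX OX OX XX OX XX OX XX OX OX OX XX OX; concatenated:

OXOXXXOXOXOXXXOXXXOXXXOXOXOXXXOX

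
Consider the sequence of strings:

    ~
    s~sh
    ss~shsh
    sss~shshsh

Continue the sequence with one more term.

ssss~shshshsh

Each term wraps the previous one in s on the left and sh on the right.
So the next term is s·sss~shshsh·sh.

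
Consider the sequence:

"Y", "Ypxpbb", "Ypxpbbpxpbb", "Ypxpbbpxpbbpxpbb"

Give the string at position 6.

Ypxpbbpxpbbpxpbbpxpbbpxpbb

Every step adds pxpbb to the end: s(k+1) = s(k)·pxpbb.
From Ypxpbbpxpbbpxpbb, 2 further steps: Ypxpbbpxpbbpxpbb → Ypxpbbpxpbbpxpbbpxpbb → (answer).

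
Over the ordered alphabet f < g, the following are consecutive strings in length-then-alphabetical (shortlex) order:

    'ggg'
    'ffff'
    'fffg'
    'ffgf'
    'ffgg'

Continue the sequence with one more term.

Find the rightmost character of ffgg below g, bump it to the next letter, and reset everything to its right to f.

fgff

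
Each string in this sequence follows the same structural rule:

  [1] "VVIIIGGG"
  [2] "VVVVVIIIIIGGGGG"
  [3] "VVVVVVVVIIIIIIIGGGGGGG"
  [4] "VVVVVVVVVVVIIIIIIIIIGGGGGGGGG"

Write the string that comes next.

VVVVVVVVVVVVVVIIIIIIIIIIIGGGGGGGGGGG

Term n consists of 3n-1 V's, followed by 2n+1 I's, followed by 2n+1 G's (n = 1, 2, …).
At n = 5 the blocks have lengths 14, 11, 11.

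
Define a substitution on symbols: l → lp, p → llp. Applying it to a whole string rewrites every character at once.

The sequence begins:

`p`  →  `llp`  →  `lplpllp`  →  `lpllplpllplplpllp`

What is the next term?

Rewriting the 17 symbols of lpllplpllplplpllp one by one yields lp llp lp lp llp lp llp lp lp llp lp llp lp llp lp lp llp; concatenated:

lpllplplpllplpllplplpllplpllplpllplplpllp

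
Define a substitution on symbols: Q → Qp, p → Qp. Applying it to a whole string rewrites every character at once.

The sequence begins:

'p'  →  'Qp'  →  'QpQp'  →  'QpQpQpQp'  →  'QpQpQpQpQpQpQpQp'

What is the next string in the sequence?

Rewriting the 16 symbols of QpQpQpQpQpQpQpQp one by one yields Qp Qp Qp Qp Qp Qp Qp Qp Qp Qp Qp Qp Qp Qp Qp Qp; concatenated:

QpQpQpQpQpQpQpQpQpQpQpQpQpQpQpQp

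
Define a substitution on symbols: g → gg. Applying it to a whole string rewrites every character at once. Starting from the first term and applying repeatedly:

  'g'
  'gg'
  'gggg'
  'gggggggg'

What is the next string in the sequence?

gggggggggggggggg

Apply φ to gggggggg symbol by symbol: g→gg, g→gg, g→gg, g→gg, g→gg, g→gg, g→gg, g→gg; joined: gg gg gg gg gg gg gg gg.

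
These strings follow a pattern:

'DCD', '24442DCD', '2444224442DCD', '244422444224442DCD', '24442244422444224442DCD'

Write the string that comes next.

2444224442244422444224442DCD

Each term is the previous one with 24442 prepended.
So the next term is 24442·24442244422444224442DCD.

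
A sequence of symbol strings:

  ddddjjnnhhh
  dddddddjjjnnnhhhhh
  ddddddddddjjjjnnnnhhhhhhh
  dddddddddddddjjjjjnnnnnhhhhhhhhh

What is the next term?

Reading off run lengths: d runs 4, 7, 10, 13; j runs 2, 3, 4, 5; n runs 2, 3, 4, 5; h runs 3, 5, 7, 9 — each is linear in n (n = 1, 2, …).
Setting n = 5 gives 16, 6, 6, 11 characters in each block.

ddddddddddddddddjjjjjjnnnnnnhhhhhhhhhhh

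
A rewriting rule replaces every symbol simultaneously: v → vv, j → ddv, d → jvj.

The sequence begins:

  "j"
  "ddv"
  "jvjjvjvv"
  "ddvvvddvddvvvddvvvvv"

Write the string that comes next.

φ(ddvvvddvddvvvddvvvvv) expands symbol-by-symbol to jvj jvj vv vv vv jvj jvj vv jvj jvj vv vv vv jvj jvj vv vv vv vv vv; joining the 20 pieces gives the next term.

jvjjvjvvvvvvjvjjvjvvjvjjvjvvvvvvjvjjvjvvvvvvvvvv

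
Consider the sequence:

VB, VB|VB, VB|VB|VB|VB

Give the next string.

Each string is two copies of the previous one joined by '|'.
Doubling VB|VB|VB|VB with '|' between the halves:

VB|VB|VB|VB|VB|VB|VB|VB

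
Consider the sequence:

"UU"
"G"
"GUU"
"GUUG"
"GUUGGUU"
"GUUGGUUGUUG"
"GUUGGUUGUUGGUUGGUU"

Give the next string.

Each term (from the third on) is the previous term followed by the one before it: term 3 = G·UU = GUU.
Continuing: GUUGGUUGUUGGUUGGUU · GUUGGUUGUUG gives term 8.

GUUGGUUGUUGGUUGGUUGUUGGUUGUUG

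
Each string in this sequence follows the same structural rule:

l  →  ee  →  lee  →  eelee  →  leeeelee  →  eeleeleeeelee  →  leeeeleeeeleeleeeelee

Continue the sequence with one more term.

eeleeleeeeleeleeeeleeeeleeleeeelee

From term 3 onward, concatenate the second-to-last term with the last: l·ee = lee, ee·lee = eelee, …
Continuing: eeleeleeeelee · leeeeleeeeleeleeeelee gives term 8.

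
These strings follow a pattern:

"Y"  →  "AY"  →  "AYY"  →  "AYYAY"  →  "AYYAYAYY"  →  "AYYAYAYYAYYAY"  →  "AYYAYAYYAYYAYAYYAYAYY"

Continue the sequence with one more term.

Each term (from the third on) is the previous term followed by the one before it: term 3 = AY·Y = AYY.
So term 8 is AYYAYAYYAYYAYAYYAYAYY·AYYAYAYYAYYAY.

AYYAYAYYAYYAYAYYAYAYYAYYAYAYYAYYAY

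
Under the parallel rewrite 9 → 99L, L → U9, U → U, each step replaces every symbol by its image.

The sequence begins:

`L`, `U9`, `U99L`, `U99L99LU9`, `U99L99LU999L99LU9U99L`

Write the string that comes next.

Rewriting the 21 symbols of U99L99LU999L99LU9U99L one by one yields U 99L 99L U9 99L 99L U9 U 99L 99L 99L U9 99L 99L U9 U 99L U 99L 99L U9; concatenated:

U99L99LU999L99LU9U99L99L99LU999L99LU9U99LU99L99LU9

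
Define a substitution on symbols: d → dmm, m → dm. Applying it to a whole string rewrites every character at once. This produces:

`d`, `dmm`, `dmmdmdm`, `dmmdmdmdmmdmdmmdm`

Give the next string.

Applying the rule to each of the 17 symbols of dmmdmdmdmmdmdmmdm gives the pieces dmm dm dm dmm dm dmm dm dmm dm dm dmm dm dmm dm dm dmm dm, which concatenate to the answer.

dmmdmdmdmmdmdmmdmdmmdmdmdmmdmdmmdmdmdmmdm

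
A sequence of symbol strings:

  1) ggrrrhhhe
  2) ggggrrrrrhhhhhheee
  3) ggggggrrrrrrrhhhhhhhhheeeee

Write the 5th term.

ggggggggggrrrrrrrrrrrhhhhhhhhhhhhhhheeeeeeeee

Term n consists of 2n g's, followed by 2n+1 r's, followed by 3n h's, followed by 2n-1 e's (n = 1, 2, …).
Setting n = 5 gives 10, 11, 15, 9 characters in each block.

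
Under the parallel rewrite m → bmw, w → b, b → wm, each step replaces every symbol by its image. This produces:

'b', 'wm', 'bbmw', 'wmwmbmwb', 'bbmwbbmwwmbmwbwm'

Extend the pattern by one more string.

Rewriting the 16 symbols of bbmwbbmwwmbmwbwm one by one yields wm wm bmw b wm wm bmw b b bmw wm bmw b wm b bmw; concatenated:

wmwmbmwbwmwmbmwbbbmwwmbmwbwmbbmw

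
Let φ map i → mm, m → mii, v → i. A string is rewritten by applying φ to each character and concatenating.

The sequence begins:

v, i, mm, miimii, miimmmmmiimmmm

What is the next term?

Replace each of the 14 characters of miimmmmmiimmmm in place — mii mm mm mii mii mii mii mii mm mm mii mii mii mii — and concatenate.

miimmmmmiimiimiimiimiimmmmmiimiimiimii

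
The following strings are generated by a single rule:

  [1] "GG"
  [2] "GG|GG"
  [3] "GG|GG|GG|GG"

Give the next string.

Every step duplicates the string with '|' between the halves.
One more doubling of GG|GG|GG|GG gives the answer.

GG|GG|GG|GG|GG|GG|GG|GG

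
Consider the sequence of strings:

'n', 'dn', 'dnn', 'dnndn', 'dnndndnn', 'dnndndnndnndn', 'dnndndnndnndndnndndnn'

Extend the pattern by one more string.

dnndndnndnndndnndndnndnndndnndnndn

This is a Fibonacci-style word recurrence s(k) = s(k−1)·s(k−2): e.g. dn·n = dnn.
The next term joins dnndndnndnndndnndndnn and dnndndnndnndn.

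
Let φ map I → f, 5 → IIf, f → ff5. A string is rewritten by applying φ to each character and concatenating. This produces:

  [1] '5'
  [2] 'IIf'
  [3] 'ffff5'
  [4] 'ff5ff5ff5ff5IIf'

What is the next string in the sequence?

Replace each of the 15 characters of ff5ff5ff5ff5IIf in place — ff5 ff5 IIf ff5 ff5 IIf ff5 ff5 IIf ff5 ff5 IIf f f ff5 — and concatenate.

ff5ff5IIfff5ff5IIfff5ff5IIfff5ff5IIfffff5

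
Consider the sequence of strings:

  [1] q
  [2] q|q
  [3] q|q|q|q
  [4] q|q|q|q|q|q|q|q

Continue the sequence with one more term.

q|q|q|q|q|q|q|q|q|q|q|q|q|q|q|q

Every step duplicates the string with '|' between the halves.
So the next term is two copies of q|q|q|q|q|q|q|q with '|' between the halves.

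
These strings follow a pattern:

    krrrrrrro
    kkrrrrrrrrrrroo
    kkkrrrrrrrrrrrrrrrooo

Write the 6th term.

kkkkkkrrrrrrrrrrrrrrrrrrrrrrrrrrroooooo

Reading off run lengths: k runs 1, 2, 3; r runs 7, 11, 15; o runs 1, 2, 3 — each is linear in n (n = 1, 2, …).
At n = 6 the blocks have lengths 6, 27, 6.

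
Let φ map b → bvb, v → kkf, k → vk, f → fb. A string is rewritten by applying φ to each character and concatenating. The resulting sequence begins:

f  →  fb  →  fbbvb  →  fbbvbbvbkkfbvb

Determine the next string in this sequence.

Rewriting the 14 symbols of fbbvbbvbkkfbvb one by one yields fb bvb bvb kkf bvb bvb kkf bvb vk vk fb bvb kkf bvb; concatenated:

fbbvbbvbkkfbvbbvbkkfbvbvkvkfbbvbkkfbvb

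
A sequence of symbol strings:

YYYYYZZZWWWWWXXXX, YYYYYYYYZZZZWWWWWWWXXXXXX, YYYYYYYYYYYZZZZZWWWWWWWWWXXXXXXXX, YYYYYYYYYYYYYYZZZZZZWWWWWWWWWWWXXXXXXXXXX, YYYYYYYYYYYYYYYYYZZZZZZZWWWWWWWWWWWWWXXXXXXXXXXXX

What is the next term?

YYYYYYYYYYYYYYYYYYYYZZZZZZZZWWWWWWWWWWWWWWWXXXXXXXXXXXXXX

Reading off run lengths: Y runs 5, 8, 11, 14, 17; Z runs 3, 4, 5, 6, 7; W runs 5, 7, 9, 11, 13; X runs 4, 6, 8, 10, 12 — each is linear in n, where the shown terms are n = 2, 3, 4, 5, 6.
Setting n = 7 gives 20, 8, 15, 14 characters in each block.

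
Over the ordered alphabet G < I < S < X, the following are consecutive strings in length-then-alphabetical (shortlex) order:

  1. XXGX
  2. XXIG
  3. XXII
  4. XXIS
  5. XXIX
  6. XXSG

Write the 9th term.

XXSX

Stepping forward 3 times from XXSG: XXSG → XXSI → XXSS, then the target.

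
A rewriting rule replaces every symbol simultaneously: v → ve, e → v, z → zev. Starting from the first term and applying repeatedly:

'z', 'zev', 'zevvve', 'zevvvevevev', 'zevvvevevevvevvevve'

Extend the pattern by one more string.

zevvvevevevvevvevvevevvevevvevev

Applying the rule to each of the 19 symbols of zevvvevevevvevvevve gives the pieces zev v ve ve ve v ve v ve v ve ve v ve ve v ve ve v, which concatenate to the answer.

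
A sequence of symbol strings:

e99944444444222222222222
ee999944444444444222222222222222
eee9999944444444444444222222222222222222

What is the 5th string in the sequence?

eeeee999999944444444444444444444222222222222222222222222

Reading off run lengths: e runs 1, 2, 3; 9 runs 3, 4, 5; 4 runs 8, 11, 14; 2 runs 12, 15, 18 — each is linear in n, where the shown terms are n = 3, 4, 5.
At n = 7 the blocks have lengths 5, 7, 20, 24.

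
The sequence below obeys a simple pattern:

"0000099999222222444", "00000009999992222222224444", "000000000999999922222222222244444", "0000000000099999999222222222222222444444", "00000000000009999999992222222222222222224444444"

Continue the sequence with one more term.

Reading off run lengths: 0 runs 5, 7, 9, 11, 13; 9 runs 5, 6, 7, 8, 9; 2 runs 6, 9, 12, 15, 18; 4 runs 3, 4, 5, 6, 7 — each is linear in n, where the shown terms are n = 2, 3, 4, 5, 6.
Setting n = 7 gives 15, 10, 21, 8 characters in each block.

000000000000000999999999922222222222222222222244444444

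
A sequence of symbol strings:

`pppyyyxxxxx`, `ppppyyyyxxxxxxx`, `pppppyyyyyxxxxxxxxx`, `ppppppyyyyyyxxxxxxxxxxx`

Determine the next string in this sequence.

Term n consists of n p's, followed by n y's, followed by 2n-1 x's, where the shown terms are n = 3, 4, 5, 6.
For the next term, n = 7, so the run lengths are 7, 7, 13.

pppppppyyyyyyyxxxxxxxxxxxxx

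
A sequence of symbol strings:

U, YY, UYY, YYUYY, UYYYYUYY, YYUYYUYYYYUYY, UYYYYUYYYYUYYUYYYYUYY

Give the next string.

Each term (from the third on) is the two preceding terms concatenated in order: term 3 = U·YY = UYY.
The next term joins YYUYYUYYYYUYY and UYYYYUYYYYUYYUYYYYUYY.

YYUYYUYYYYUYYUYYYYUYYYYUYYUYYYYUYY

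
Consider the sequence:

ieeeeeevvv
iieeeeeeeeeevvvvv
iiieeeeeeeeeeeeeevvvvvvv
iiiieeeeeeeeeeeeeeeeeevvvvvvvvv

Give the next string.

iiiiieeeeeeeeeeeeeeeeeeeeeevvvvvvvvvvv

Each string has the form i^{n} e^{4n+2} v^{2n+1} (n = 1, 2, …).
At n = 5 the blocks have lengths 5, 22, 11.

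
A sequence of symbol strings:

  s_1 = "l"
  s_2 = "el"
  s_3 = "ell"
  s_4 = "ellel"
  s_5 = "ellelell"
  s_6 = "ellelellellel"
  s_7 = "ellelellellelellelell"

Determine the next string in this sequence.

From term 3 onward, concatenate the last term with the second-to-last: el·l = ell, ell·el = ellel, …
Continuing: ellelellellelellelell · ellelellellel gives term 8.

ellelellellelellelellellelellellel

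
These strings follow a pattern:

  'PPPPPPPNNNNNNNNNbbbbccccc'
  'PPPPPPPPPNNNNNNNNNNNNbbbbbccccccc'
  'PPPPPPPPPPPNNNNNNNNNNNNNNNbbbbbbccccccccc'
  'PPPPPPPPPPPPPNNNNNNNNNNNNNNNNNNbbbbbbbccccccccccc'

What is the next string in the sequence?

PPPPPPPPPPPPPPPNNNNNNNNNNNNNNNNNNNNNbbbbbbbbccccccccccccc

Each string has the form P^{2n+1} N^{3n} b^{n+1} c^{2n-1}, where the shown terms are n = 3, 4, 5, 6.
Setting n = 7 gives 15, 21, 8, 13 characters in each block.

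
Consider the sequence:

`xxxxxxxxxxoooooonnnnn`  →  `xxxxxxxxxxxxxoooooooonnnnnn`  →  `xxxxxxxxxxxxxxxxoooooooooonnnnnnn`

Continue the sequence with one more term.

Term n consists of 3n+1 x's, followed by 2n o's, followed by n+2 n's, where the shown terms are n = 3, 4, 5.
At n = 6 the blocks have lengths 19, 12, 8.

xxxxxxxxxxxxxxxxxxxoooooooooooonnnnnnnn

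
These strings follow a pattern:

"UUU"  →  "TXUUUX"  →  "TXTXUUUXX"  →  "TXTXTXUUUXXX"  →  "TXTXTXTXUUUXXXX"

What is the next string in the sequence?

Each term wraps the previous one in TX on the left and X on the right.
So the next term is TX·TXTXTXTXUUUXXXX·X.

TXTXTXTXTXUUUXXXXX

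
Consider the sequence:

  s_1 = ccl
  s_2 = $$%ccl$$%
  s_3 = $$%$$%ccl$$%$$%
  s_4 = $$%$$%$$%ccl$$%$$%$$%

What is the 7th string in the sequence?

Every step adds $$% to the front and $$% to the end of the previous string.
From $$%$$%$$%ccl$$%$$%$$%, 3 further steps: $$%$$%$$%ccl$$%$$%$$% → $$%$$%$$%$$%ccl$$%$$%$$%$$% → $$%$$%$$%$$%$$%ccl$$%$$%$$%$$%$$% → (answer).

$$%$$%$$%$$%$$%$$%ccl$$%$$%$$%$$%$$%$$%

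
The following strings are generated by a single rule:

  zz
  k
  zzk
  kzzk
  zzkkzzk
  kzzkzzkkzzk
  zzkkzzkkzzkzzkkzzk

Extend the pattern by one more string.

kzzkzzkkzzkzzkkzzkkzzkzzkkzzk

From term 3 onward, concatenate the second-to-last term with the last: zz·k = zzk, k·zzk = kzzk, …
The next term joins kzzkzzkkzzk and zzkkzzkkzzkzzkkzzk.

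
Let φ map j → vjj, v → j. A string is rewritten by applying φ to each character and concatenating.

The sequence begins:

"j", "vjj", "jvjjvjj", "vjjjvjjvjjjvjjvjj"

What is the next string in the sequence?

jvjjvjjvjjjvjjvjjjvjjvjjvjjjvjjvjjjvjjvjj

Applying the rule to each of the 17 symbols of vjjjvjjvjjjvjjvjj gives the pieces j vjj vjj vjj j vjj vjj j vjj vjj vjj j vjj vjj j vjj vjj, which concatenate to the answer.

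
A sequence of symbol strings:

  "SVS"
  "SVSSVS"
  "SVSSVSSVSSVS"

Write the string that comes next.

Every step duplicates the string.
Doubling SVSSVSSVSSVS:

SVSSVSSVSSVSSVSSVSSVSSVS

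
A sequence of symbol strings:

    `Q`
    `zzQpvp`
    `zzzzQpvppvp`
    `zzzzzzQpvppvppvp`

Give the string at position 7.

Each term wraps the previous one in zz on the left and pvp on the right.
From zzzzzzQpvppvppvp, 3 further steps: zzzzzzQpvppvppvp → zzzzzzzzQpvppvppvppvp → zzzzzzzzzzQpvppvppvppvppvp → (answer).

zzzzzzzzzzzzQpvppvppvppvppvppvp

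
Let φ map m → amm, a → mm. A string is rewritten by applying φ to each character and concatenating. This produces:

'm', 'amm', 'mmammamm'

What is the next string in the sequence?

ammammmmammammmmammamm

Expanding mmammamm: m→amm, m→amm, a→mm, m→amm, m→amm, a→mm, m→amm, m→amm. Concatenated: amm amm mm amm amm mm amm amm.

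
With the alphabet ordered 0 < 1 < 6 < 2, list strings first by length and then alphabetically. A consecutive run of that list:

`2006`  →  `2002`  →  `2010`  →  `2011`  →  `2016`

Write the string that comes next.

2012

The successor of 2016 increments the rightmost position that isn't already 2 and resets every position after it to 0.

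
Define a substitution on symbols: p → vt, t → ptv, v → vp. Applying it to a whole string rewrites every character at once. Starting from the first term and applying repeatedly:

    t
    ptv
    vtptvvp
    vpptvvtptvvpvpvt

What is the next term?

vpvtvtptvvpvpptvvtptvvpvpvtvpvtvpptv

Replace each of the 16 characters of vpptvvtptvvpvpvt in place — vp vt vt ptv vp vp ptv vt ptv vp vp vt vp vt vp ptv — and concatenate.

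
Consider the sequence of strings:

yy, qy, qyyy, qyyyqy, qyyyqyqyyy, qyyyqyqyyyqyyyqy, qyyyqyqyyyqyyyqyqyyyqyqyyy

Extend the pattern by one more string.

qyyyqyqyyyqyyyqyqyyyqyqyyyqyyyqyqyyyqyyyqy

From term 3 onward, concatenate the last term with the second-to-last: qy·yy = qyyy, qyyy·qy = qyyyqy, …
Continuing: qyyyqyqyyyqyyyqyqyyyqyqyyy · qyyyqyqyyyqyyyqy gives term 8.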